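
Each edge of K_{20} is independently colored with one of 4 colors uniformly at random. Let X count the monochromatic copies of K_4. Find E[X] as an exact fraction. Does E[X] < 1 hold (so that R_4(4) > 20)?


E[X] = C(20, 4) · 4^{1 − 6} = 4845 · 4^{−5} = 4845/1024.
As a reduced fraction: E[X] = 4845/1024 ≈ 4.7314453.
Is E[X] < 1? NO.
Since E[X] ≥ 1, the first-moment bound is inconclusive at n = 20; it does NOT by itself certify R_4(4) > 20.

E[X] = 4845/1024 ≈ 4.7314453; E[X] ≥ 1; first-moment method inconclusive here.


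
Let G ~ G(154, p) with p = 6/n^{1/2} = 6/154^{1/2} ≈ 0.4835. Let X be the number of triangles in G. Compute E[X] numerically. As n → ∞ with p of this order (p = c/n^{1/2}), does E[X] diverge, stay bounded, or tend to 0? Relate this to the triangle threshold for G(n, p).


Number of potential triangles: C(154, 3) = 596904.
Each occurs with probability p³ ≈ (0.4835)³ ≈ 1.130245e-01.
By linearity: E[X] = C(154, 3)·p³ ≈ 596904 · 1.130245e-01 ≈ 67464.7879.
Since α = 1/2 < 1, p = c/n^{1/2} ≫ 1/n is above the triangle threshold p ~ 1/n. Asymptotically E[X] ~ (c³/6)·n^{3(1−α)} = (6³/6)·n^{1.5} → ∞; triangles are abundant w.h.p.

E[X] ≈ 67464.7879; in regime p = Θ(1/n^{1/2}) E[X] diverges (above the triangle threshold p ~ 1/n).


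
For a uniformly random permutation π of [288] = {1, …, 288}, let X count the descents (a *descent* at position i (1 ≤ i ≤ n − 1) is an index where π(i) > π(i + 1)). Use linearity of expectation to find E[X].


Write X = Σ X_I over i = 1, …, 287, with X_I the indicator of one descent.
There are 287 indicators.
For each fixed i, the pair (π(i), π(i+1)) is a uniformly random ordered pair of distinct values from {1, …, 288}; by symmetry P[π(i) > π(i+1)] = 1/2.
By linearity: E[X] = 287 · (1/2) = (288 − 1) · (1/2) = 287/2 ≈ 143.500.

E[X] = 287/2 = 143.500.


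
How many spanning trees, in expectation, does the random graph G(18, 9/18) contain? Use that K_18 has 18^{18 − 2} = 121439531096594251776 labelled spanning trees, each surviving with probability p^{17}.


K_18 has 18^{18 − 2} = 121439531096594251776 labelled spanning trees.
For each such spanning tree H, let X_H = 1 if all 17 edges of H are present in G. Then P[X_H = 1] = p^{17} = (1/2)^{17} = 1/131072.
Summing the indicators: E[X] = Σ_H E[X_H] = 121439531096594251776 · p^{17} = 121439531096594251776 · 1/131072 = 1853020188851841/2.
Numerically: E[X] ≈ 9.2651e+14.

E[X] = 121439531096594251776 · (1/2)^{17} = 1853020188851841/2 ≈ 9.2651e+14.


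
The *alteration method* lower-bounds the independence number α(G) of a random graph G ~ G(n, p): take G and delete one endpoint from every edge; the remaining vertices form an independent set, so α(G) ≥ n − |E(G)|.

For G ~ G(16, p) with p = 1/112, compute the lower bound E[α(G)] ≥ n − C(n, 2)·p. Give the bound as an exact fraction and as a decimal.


E[|E(G)|] = C(16, 2)·p = 120 · (1/112) = 15/14.
E[α(G)] ≥ n − E[|E(G)|] = 16 − 15/14 = 209/14.
Numerically: ≈ 14.928571.
(This is only a lower bound; the true E[α(G)] may be larger.)

E[α(G)] ≥ 209/14 ≈ 14.928571.


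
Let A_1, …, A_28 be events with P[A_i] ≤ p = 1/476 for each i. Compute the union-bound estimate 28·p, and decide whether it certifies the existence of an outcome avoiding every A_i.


Union bound: P[∪_{i=1}^{28} A_i] ≤ Σ_i P[A_i] ≤ 28·p = 28·(1/476) = 1/17.
Numerically: 1/17 ≈ 0.0588235.
Is 1/17 < 1? YES.
Since P[∪ A_i] ≤ 1/17 < 1, the complement has P[∩ A_i^c] ≥ 1 − 1/17 = 16/17 > 0, so some outcome avoids every A_i.

28·p = 1/17 ≈ 0.0588235; existence CERTIFIED by the union bound.


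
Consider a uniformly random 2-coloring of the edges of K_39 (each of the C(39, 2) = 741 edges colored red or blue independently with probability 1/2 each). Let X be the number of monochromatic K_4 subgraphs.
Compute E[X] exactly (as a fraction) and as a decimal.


Let X = Σ_S X_S over the C(39, 4) = 82251 subsets S of size 4, where X_S = 1 if the K_4 on S is monochromatic.
For a fixed S, the K_4 on S has C(4, 2) = 6 edges. P[all 6 edges red] = (1/2)^6, and likewise for blue, so P[monochromatic] = 2·(1/2)^6 = 2^{1 − 6} = 1/32.
Summing: E[X] = C(39, 4) · 2^{1 − 6} = 82251 · 1/32 = 82251/32.
Numerically: E[X] ≈ 2570.34375.

E[X] = C(39,4)·2^(1−C(4,2)) = 82251/32 ≈ 2570.34375.


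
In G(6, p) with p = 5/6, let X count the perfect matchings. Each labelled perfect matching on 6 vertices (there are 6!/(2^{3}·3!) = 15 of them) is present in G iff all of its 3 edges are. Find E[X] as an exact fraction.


K_6 has 6!/(2^{3}·3!) = 15 labelled perfect matchings.
For each such perfect matching H, let X_H = 1 if all 3 edges of H are present in G. Then P[X_H = 1] = p^{3} = (5/6)^{3} = 125/216.
By linearity: E[X] = Σ_H E[X_H] = 15 · p^{3} = 15 · 125/216 = 625/72.
Numerically: E[X] ≈ 8.681.

E[X] = 15 · (5/6)^{3} = 625/72 ≈ 8.681.


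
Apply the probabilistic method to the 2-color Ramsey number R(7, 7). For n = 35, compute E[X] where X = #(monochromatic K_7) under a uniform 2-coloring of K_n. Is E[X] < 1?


E[X] = C(35, 7) · 2^{1 − 21} = 6724520 · 2^{−20} = 6724520/1048576.
As a reduced fraction: E[X] = 840565/131072 ≈ 6.41300.
Is E[X] < 1? NO.
Since E[X] ≥ 1, the first-moment bound is inconclusive at n = 35; it does NOT by itself certify R(7, 7) > 35.

E[X] = 840565/131072 ≈ 6.41300; E[X] ≥ 1; first-moment method inconclusive here.


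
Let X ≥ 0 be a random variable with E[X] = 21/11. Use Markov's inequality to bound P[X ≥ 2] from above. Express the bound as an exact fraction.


μ = E[X] = 21/11, a = 2.
Markov: P[X ≥ 2] ≤ μ/a = (21/11)/2 = 21/22.
Numerically: ≈ 0.9545.
(Since a = 2 > μ = 1.9091, the bound 21/22 is < 1 and informative.)

P[X ≥ 2] ≤ 21/22 ≈ 0.9545.


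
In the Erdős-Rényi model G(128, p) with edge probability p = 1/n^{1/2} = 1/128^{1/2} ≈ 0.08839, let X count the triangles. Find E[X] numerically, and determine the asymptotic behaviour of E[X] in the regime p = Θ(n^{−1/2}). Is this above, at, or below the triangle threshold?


Number of potential triangles: C(128, 3) = 341376.
Each occurs with probability p³ ≈ (0.08839)³ ≈ 6.905340e-04.
By linearity: E[X] = C(128, 3)·p³ ≈ 341376 · 6.905340e-04 ≈ 235.7317.
Since α = 1/2 < 1, p = c/n^{1/2} ≫ 1/n is above the triangle threshold p ~ 1/n. Asymptotically E[X] ~ (c³/6)·n^{3(1−α)} = (1³/6)·n^{1.5} → ∞; triangles are abundant w.h.p.

E[X] ≈ 235.7317; in regime p = Θ(1/n^{1/2}) E[X] diverges (above the triangle threshold p ~ 1/n).


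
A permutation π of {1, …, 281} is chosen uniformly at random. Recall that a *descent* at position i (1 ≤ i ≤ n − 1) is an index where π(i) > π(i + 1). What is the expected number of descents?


Write X = Σ X_I over i = 1, …, 280, with X_I the indicator of one descent.
There are 280 indicators.
For each fixed i, the pair (π(i), π(i+1)) is a uniformly random ordered pair of distinct values from {1, …, 281}; by symmetry P[π(i) > π(i+1)] = 1/2.
By linearity: E[X] = 280 · (1/2) = (281 − 1) · (1/2) = 140 ≈ 140.000.

E[X] = 140 = 140.000.


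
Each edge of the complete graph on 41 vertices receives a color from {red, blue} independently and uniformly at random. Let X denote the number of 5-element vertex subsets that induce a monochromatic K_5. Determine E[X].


Let X = Σ_S X_S over the C(41, 5) = 749398 subsets S of size 5, where X_S = 1 if the K_5 on S is monochromatic.
For a fixed S, the K_5 on S has C(5, 2) = 10 edges. P[all 10 edges red] = (1/2)^10, and likewise for blue, so P[monochromatic] = 2·(1/2)^10 = 2^{1 − 10} = 1/512.
By linearity of expectation: E[X] = C(41, 5) · 2^{1 − 10} = 749398 · 1/512 = 374699/256.
Numerically: E[X] ≈ 1463.667969.

E[X] = C(41,5)·2^(1−C(5,2)) = 374699/256 ≈ 1463.667969.


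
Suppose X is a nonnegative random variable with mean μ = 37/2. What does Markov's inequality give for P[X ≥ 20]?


μ = E[X] = 37/2, a = 20.
Markov: P[X ≥ 20] ≤ μ/a = (37/2)/20 = 37/40.
Numerically: ≈ 0.92500.
(Since a = 20 > μ = 18.50000, the bound 37/40 is < 1 and informative.)

P[X ≥ 20] ≤ 37/40 ≈ 0.92500.


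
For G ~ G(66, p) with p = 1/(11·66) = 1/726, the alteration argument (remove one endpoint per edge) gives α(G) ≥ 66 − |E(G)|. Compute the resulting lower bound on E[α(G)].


E[|E(G)|] = C(66, 2)·p = 2145 · (1/726) = 65/22.
E[α(G)] ≥ n − E[|E(G)|] = 66 − 65/22 = 1387/22.
Numerically: ≈ 63.0455.
(This is only a lower bound; the true E[α(G)] may be larger.)

E[α(G)] ≥ 1387/22 ≈ 63.0455.


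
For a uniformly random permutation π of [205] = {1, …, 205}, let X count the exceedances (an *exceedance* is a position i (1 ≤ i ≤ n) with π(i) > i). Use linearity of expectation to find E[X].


Write X = Σ_{i=1}^{205} X_i, where X_i = 1_{π(i) > i}.
For each fixed i, π(i) is uniform over {1, …, 205} (marginal of a uniform permutation), so P[π(i) > i] = (n − i)/n. Summing: Σ_{i=1}^{205} (n − i)/n = (0 + 1 + … + 204)/205 = 205(205 − 1)/(2·205) = (205 − 1)/2.
Hence E[X] = Σ_{i=1}^{205} (205 − i)/205 = 102 ≈ 102.0000.

E[X] = 102 = 102.0000.


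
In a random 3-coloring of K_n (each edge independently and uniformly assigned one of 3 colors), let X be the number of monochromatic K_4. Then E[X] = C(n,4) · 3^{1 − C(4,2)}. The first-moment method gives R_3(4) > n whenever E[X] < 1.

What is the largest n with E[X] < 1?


We need C(n, 4) · 3^{1 − 6} < 1, i.e. C(n, 4) < 3^{6 − 1} = 243.
Check values of n near the boundary:
  n = 8: C(8, 4) = 70; 70 < 243? YES
  n = 9: C(9, 4) = 126; 126 < 243? YES
  n = 10: C(10, 4) = 210; 210 < 243? YES
  n = 11: C(11, 4) = 330; 330 < 243? NO
  n = 12: C(12, 4) = 495; 495 < 243? NO
The largest n with C(n, 4) < 243 is n = 10 (where E[X] = 70/81 ≈ 0.86420). Hence R_3(4) > 10, i.e. R_3(4) ≥ 11.

Largest n = 10; hence R_3(4) > 10.


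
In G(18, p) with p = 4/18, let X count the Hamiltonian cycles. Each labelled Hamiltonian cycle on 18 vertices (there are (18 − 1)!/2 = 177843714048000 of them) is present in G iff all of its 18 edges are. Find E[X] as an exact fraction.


K_18 has (18 − 1)!/2 = 177843714048000 labelled Hamiltonian cycles.
For each such Hamiltonian cycle H, let X_H = 1 if all 18 edges of H are present in G. Then P[X_H = 1] = p^{18} = (2/9)^{18} = 262144/150094635296999121.
By linearity: E[X] = Σ_H E[X_H] = 177843714048000 · p^{18} = 177843714048000 · 262144/150094635296999121 = 63951526166528000/205891132094649.
Numerically: E[X] ≈ 310.6.

E[X] = 177843714048000 · (2/9)^{18} = 63951526166528000/205891132094649 ≈ 310.6.


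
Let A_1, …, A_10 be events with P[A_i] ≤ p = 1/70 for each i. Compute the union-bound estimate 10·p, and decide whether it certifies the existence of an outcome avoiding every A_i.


Union bound: P[∪_{i=1}^{10} A_i] ≤ Σ_i P[A_i] ≤ 10·p = 10·(1/70) = 1/7.
Numerically: 1/7 ≈ 0.1429.
Is 1/7 < 1? YES.
Since P[∪ A_i] ≤ 1/7 < 1, the complement has P[∩ A_i^c] ≥ 1 − 1/7 = 6/7 > 0, so some outcome avoids every A_i.

10·p = 1/7 ≈ 0.1429; existence CERTIFIED by the union bound.


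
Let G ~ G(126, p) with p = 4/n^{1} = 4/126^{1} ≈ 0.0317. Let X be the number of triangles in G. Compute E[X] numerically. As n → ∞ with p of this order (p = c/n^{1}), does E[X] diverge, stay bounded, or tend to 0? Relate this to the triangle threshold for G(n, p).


Number of potential triangles: C(126, 3) = 325500.
Each occurs with probability p³ ≈ (0.0317)³ ≈ 3.19940e-05.
By linearity: E[X] = C(126, 3)·p³ ≈ 325500 · 3.19940e-05 ≈ 10.414.
Here α = 1, so p = 4/n is exactly at the triangle threshold p ~ 1/n. Asymptotically E[X] → c³/6 = 4³/6 = 32/3 ≈ 10.667, a bounded constant. In this regime the triangle count is asymptotically Poisson(c³/6).

E[X] ≈ 10.414; in regime p = Θ(1/n^{1}) E[X] stays bounded (at the triangle threshold p ~ 1/n).


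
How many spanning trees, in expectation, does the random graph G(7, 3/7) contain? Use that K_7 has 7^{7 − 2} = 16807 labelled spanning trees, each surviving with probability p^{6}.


K_7 has 7^{7 − 2} = 16807 labelled spanning trees.
For each such spanning tree H, let X_H = 1 if all 6 edges of H are present in G. Then P[X_H = 1] = p^{6} = (3/7)^{6} = 729/117649.
By linearity: E[X] = Σ_H E[X_H] = 16807 · p^{6} = 16807 · 729/117649 = 729/7.
Numerically: E[X] ≈ 104.14.

E[X] = 16807 · (3/7)^{6} = 729/7 ≈ 104.14.


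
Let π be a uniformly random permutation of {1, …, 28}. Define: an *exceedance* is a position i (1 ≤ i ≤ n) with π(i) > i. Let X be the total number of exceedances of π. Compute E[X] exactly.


Write X = Σ_{i=1}^{28} X_i, where X_i = 1_{π(i) > i}.
For each fixed i, π(i) is uniform over {1, …, 28} (marginal of a uniform permutation), so P[π(i) > i] = (n − i)/n. Summing: Σ_{i=1}^{28} (n − i)/n = (0 + 1 + … + 27)/28 = 28(28 − 1)/(2·28) = (28 − 1)/2.
Hence E[X] = Σ_{i=1}^{28} (28 − i)/28 = 27/2 ≈ 13.500000.

E[X] = 27/2 = 13.500000.


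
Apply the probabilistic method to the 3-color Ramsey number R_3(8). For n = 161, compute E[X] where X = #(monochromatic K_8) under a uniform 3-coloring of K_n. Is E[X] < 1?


E[X] = C(161, 8) · 3^{1 − 28} = 9383313279340 · 3^{−27} = 9383313279340/7625597484987.
As a reduced fraction: E[X] = 9383313279340/7625597484987 ≈ 1.2305020.
Is E[X] < 1? NO.
Since E[X] ≥ 1, the first-moment bound is inconclusive at n = 161; it does NOT by itself certify R_3(8) > 161.

E[X] = 9383313279340/7625597484987 ≈ 1.2305020; E[X] ≥ 1; first-moment method inconclusive here.


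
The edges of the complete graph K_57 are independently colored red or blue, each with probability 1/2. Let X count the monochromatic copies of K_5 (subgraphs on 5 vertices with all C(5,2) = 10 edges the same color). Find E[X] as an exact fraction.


Let X = Σ_S X_S over the C(57, 5) = 4187106 subsets S of size 5, where X_S = 1 if the K_5 on S is monochromatic.
For a fixed S, the K_5 on S has C(5, 2) = 10 edges. P[all 10 edges red] = (1/2)^10, and likewise for blue, so P[monochromatic] = 2·(1/2)^10 = 2^{1 − 10} = 1/512.
Summing: E[X] = C(57, 5) · 2^{1 − 10} = 4187106 · 1/512 = 2093553/256.
Numerically: E[X] ≈ 8177.941406.

E[X] = C(57,5)·2^(1−C(5,2)) = 2093553/256 ≈ 8177.941406.


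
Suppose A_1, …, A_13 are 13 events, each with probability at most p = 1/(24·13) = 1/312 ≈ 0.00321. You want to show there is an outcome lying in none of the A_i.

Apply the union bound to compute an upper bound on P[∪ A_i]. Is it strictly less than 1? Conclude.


Union bound: P[∪_{i=1}^{13} A_i] ≤ Σ_i P[A_i] ≤ 13·p = 13·(1/312) = 1/24.
Numerically: 1/24 ≈ 0.04167.
Is 1/24 < 1? YES.
Since P[∪ A_i] ≤ 1/24 < 1, the complement has P[∩ A_i^c] ≥ 1 − 1/24 = 23/24 > 0, so some outcome avoids every A_i.

13·p = 1/24 ≈ 0.04167; existence CERTIFIED by the union bound.


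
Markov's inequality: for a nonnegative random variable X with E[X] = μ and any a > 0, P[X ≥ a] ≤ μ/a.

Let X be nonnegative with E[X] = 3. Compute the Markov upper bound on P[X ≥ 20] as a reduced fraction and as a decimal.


μ = E[X] = 3, a = 20.
Markov: P[X ≥ 20] ≤ μ/a = (3)/20 = 3/20.
Numerically: ≈ 0.150.
(Since a = 20 > μ = 3.000, the bound 3/20 is < 1 and informative.)

P[X ≥ 20] ≤ 3/20 ≈ 0.150.


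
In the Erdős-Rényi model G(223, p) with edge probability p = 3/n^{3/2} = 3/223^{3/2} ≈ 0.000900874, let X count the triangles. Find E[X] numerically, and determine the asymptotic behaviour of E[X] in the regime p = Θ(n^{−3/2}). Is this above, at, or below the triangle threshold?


Number of potential triangles: C(223, 3) = 1823471.
Each occurs with probability p³ ≈ (0.000900874)³ ≈ 7.31125414e-10.
By linearity: E[X] = C(223, 3)·p³ ≈ 1823471 · 7.31125414e-10 ≈ 0.001333.
Since α = 3/2 > 1, p = c/n^{3/2} = o(1/n) is below the triangle threshold p ~ 1/n. Asymptotically E[X] ~ (c³/6)·n^{3(1−α)} = (3³/6)·n^{-1.5} → 0, so by Markov's inequality G has no triangles w.h.p.

E[X] ≈ 0.001333; in regime p = Θ(1/n^{3/2}) E[X] tends to 0 (below the triangle threshold p ~ 1/n).


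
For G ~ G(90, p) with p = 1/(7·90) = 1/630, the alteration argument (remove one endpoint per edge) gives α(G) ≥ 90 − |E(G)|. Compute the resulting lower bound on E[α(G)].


E[|E(G)|] = C(90, 2)·p = 4005 · (1/630) = 89/14.
E[α(G)] ≥ n − E[|E(G)|] = 90 − 89/14 = 1171/14.
Numerically: ≈ 83.642857.
(This is only a lower bound; the true E[α(G)] may be larger.)

E[α(G)] ≥ 1171/14 ≈ 83.642857.


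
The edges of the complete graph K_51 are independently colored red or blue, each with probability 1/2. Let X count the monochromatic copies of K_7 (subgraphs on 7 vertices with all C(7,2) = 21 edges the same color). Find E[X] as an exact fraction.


Let X = Σ_S X_S over the C(51, 7) = 115775100 subsets S of size 7, where X_S = 1 if the K_7 on S is monochromatic.
For a fixed S, the K_7 on S has C(7, 2) = 21 edges. P[all 21 edges red] = (1/2)^21, and likewise for blue, so P[monochromatic] = 2·(1/2)^21 = 2^{1 − 21} = 1/1048576.
By linearity of expectation: E[X] = C(51, 7) · 2^{1 − 21} = 115775100 · 1/1048576 = 28943775/262144.
Numerically: E[X] ≈ 110.412.

E[X] = C(51,7)·2^(1−C(7,2)) = 28943775/262144 ≈ 110.412.


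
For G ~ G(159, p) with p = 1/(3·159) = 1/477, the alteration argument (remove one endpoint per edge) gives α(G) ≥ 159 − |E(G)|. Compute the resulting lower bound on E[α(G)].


E[|E(G)|] = C(159, 2)·p = 12561 · (1/477) = 79/3.
E[α(G)] ≥ n − E[|E(G)|] = 159 − 79/3 = 398/3.
Numerically: ≈ 132.66667.
(This is only a lower bound; the true E[α(G)] may be larger.)

E[α(G)] ≥ 398/3 ≈ 132.66667.


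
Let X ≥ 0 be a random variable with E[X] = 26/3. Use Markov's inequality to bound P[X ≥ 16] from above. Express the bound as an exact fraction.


μ = E[X] = 26/3, a = 16.
Markov: P[X ≥ 16] ≤ μ/a = (26/3)/16 = 13/24.
Numerically: ≈ 0.5417.
(Since a = 16 > μ = 8.6667, the bound 13/24 is < 1 and informative.)

P[X ≥ 16] ≤ 13/24 ≈ 0.5417.


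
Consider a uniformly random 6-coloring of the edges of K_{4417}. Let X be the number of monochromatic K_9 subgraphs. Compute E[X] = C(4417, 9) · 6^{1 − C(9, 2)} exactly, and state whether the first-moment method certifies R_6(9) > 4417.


E[X] = C(4417, 9) · 6^{1 − 36} = 1749208766098544225331185560 · 6^{−35} = 1749208766098544225331185560/1719070799748422591028658176.
As a reduced fraction: E[X] = 218651095762318028166398195/214883849968552823878582272 ≈ 1.0175315.
Is E[X] < 1? NO.
Since E[X] ≥ 1, the first-moment bound is inconclusive at n = 4417; it does NOT by itself certify R_6(9) > 4417.

E[X] = 218651095762318028166398195/214883849968552823878582272 ≈ 1.0175315; E[X] ≥ 1; first-moment method inconclusive here.


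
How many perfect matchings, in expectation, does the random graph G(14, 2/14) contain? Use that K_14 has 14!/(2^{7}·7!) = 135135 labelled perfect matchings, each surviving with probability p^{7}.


K_14 has 14!/(2^{7}·7!) = 135135 labelled perfect matchings.
For each such perfect matching H, let X_H = 1 if all 7 edges of H are present in G. Then P[X_H = 1] = p^{7} = (1/7)^{7} = 1/823543.
By linearity: E[X] = Σ_H E[X_H] = 135135 · p^{7} = 135135 · 1/823543 = 19305/117649.
Numerically: E[X] ≈ 0.1641.

E[X] = 135135 · (1/7)^{7} = 19305/117649 ≈ 0.1641.


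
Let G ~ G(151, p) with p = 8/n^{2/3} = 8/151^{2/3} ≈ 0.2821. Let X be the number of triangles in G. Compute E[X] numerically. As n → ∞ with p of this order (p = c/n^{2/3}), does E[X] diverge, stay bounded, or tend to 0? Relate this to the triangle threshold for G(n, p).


Number of potential triangles: C(151, 3) = 562475.
Each occurs with probability p³ ≈ (0.2821)³ ≈ 2.245516e-02.
By linearity: E[X] = C(151, 3)·p³ ≈ 562475 · 2.245516e-02 ≈ 12630.4636.
Since α = 2/3 < 1, p = c/n^{2/3} ≫ 1/n is above the triangle threshold p ~ 1/n. Asymptotically E[X] ~ (c³/6)·n^{3(1−α)} = (8³/6)·n^{1} → ∞; triangles are abundant w.h.p.

E[X] ≈ 12630.4636; in regime p = Θ(1/n^{2/3}) E[X] diverges (above the triangle threshold p ~ 1/n).


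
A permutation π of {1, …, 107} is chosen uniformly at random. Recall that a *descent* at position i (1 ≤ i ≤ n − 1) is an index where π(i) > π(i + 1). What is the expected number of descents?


Write X = Σ X_I over i = 1, …, 106, with X_I the indicator of one descent.
There are 106 indicators.
For each fixed i, the pair (π(i), π(i+1)) is a uniformly random ordered pair of distinct values from {1, …, 107}; by symmetry P[π(i) > π(i+1)] = 1/2.
By linearity: E[X] = 106 · (1/2) = (107 − 1) · (1/2) = 53 ≈ 53.000000.

E[X] = 53 = 53.000000.


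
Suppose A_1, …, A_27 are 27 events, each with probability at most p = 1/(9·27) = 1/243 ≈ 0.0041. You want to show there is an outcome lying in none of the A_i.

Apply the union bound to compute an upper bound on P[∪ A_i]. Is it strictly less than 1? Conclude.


Union bound: P[∪_{i=1}^{27} A_i] ≤ Σ_i P[A_i] ≤ 27·p = 27·(1/243) = 1/9.
Numerically: 1/9 ≈ 0.1111.
Is 1/9 < 1? YES.
Since P[∪ A_i] ≤ 1/9 < 1, the complement has P[∩ A_i^c] ≥ 1 − 1/9 = 8/9 > 0, so some outcome avoids every A_i.

27·p = 1/9 ≈ 0.1111; existence CERTIFIED by the union bound.


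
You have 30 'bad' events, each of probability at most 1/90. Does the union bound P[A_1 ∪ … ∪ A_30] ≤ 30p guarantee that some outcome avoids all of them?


Union bound: P[∪_{i=1}^{30} A_i] ≤ Σ_i P[A_i] ≤ 30·p = 30·(1/90) = 1/3.
Numerically: 1/3 ≈ 0.3333333.
Is 1/3 < 1? YES.
Since P[∪ A_i] ≤ 1/3 < 1, the complement has P[∩ A_i^c] ≥ 1 − 1/3 = 2/3 > 0, so some outcome avoids every A_i.

30·p = 1/3 ≈ 0.3333333; existence CERTIFIED by the union bound.


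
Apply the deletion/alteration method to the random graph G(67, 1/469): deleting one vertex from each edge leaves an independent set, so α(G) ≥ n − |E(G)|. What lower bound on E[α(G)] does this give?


E[|E(G)|] = C(67, 2)·p = 2211 · (1/469) = 33/7.
E[α(G)] ≥ n − E[|E(G)|] = 67 − 33/7 = 436/7.
Numerically: ≈ 62.286.
(This is only a lower bound; the true E[α(G)] may be larger.)

E[α(G)] ≥ 436/7 ≈ 62.286.


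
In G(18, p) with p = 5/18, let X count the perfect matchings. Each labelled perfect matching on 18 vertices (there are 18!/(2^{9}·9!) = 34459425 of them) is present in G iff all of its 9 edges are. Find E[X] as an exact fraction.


K_18 has 18!/(2^{9}·9!) = 34459425 labelled perfect matchings.
For each such perfect matching H, let X_H = 1 if all 9 edges of H are present in G. Then P[X_H = 1] = p^{9} = (5/18)^{9} = 1953125/198359290368.
Summing the indicators: E[X] = Σ_H E[X_H] = 34459425 · p^{9} = 34459425 · 1953125/198359290368 = 830908203125/2448880128.
Numerically: E[X] ≈ 339.3.

E[X] = 34459425 · (5/18)^{9} = 830908203125/2448880128 ≈ 339.3.


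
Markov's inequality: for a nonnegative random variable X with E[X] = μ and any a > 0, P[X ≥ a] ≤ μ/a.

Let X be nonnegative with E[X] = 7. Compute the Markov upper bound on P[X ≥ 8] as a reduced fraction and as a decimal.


μ = E[X] = 7, a = 8.
Markov: P[X ≥ 8] ≤ μ/a = (7)/8 = 7/8.
Numerically: ≈ 0.8750.
(Since a = 8 > μ = 7.0000, the bound 7/8 is < 1 and informative.)

P[X ≥ 8] ≤ 7/8 ≈ 0.8750.


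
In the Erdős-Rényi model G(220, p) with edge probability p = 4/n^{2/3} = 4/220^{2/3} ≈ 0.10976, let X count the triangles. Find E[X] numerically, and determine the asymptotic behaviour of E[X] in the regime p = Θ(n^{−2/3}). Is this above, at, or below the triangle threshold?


Number of potential triangles: C(220, 3) = 1750540.
Each occurs with probability p³ ≈ (0.10976)³ ≈ 1.32231405e-03.
By linearity: E[X] = C(220, 3)·p³ ≈ 1750540 · 1.32231405e-03 ≈ 2314.763636.
Since α = 2/3 < 1, p = c/n^{2/3} ≫ 1/n is above the triangle threshold p ~ 1/n. Asymptotically E[X] ~ (c³/6)·n^{3(1−α)} = (4³/6)·n^{1} → ∞; triangles are abundant w.h.p.

E[X] ≈ 2314.763636; in regime p = Θ(1/n^{2/3}) E[X] diverges (above the triangle threshold p ~ 1/n).


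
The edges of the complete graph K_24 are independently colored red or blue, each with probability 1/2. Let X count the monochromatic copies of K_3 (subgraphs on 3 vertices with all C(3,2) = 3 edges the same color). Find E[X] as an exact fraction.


Let X = Σ_S X_S over the C(24, 3) = 2024 subsets S of size 3, where X_S = 1 if the K_3 on S is monochromatic.
For a fixed S, the K_3 on S has C(3, 2) = 3 edges. P[all 3 edges red] = (1/2)^3, and likewise for blue, so P[monochromatic] = 2·(1/2)^3 = 2^{1 − 3} = 1/4.
By linearity: E[X] = C(24, 3) · 2^{1 − 3} = 2024 · 1/4 = 506.
Numerically: E[X] ≈ 506.0000.

E[X] = C(24,3)·2^(1−C(3,2)) = 506 ≈ 506.0000.


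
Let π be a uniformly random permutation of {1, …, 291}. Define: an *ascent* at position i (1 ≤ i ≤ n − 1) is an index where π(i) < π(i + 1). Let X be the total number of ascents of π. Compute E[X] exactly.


Write X = Σ X_I over i = 1, …, 290, with X_I the indicator of one ascent.
There are 290 indicators.
For each fixed i, the pair (π(i), π(i+1)) is a uniformly random ordered pair of distinct values from {1, …, 291}; by symmetry P[π(i) < π(i+1)] = 1/2.
By linearity: E[X] = 290 · (1/2) = (291 − 1) · (1/2) = 145 ≈ 145.000.

E[X] = 145 = 145.000.


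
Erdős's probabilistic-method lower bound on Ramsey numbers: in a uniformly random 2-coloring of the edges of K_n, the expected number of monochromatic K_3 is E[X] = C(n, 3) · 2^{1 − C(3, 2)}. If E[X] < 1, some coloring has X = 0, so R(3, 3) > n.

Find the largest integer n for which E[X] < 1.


We need C(n, 3) · 2^{1 − 3} < 1, i.e. C(n, 3) < 2^{3 − 1} = 4.
Check values of n near the boundary:
  n = 3: C(3, 3) = 1; 1 < 4? YES
  n = 4: C(4, 3) = 4; 4 < 4? NO
  n = 5: C(5, 3) = 10; 10 < 4? NO
The largest n with C(n, 3) < 4 is n = 3 (where E[X] = 1/4 ≈ 0.250000). Hence R(3, 3) > 3, i.e. R(3, 3) ≥ 4.

Largest n = 3; hence R(3, 3) > 3.


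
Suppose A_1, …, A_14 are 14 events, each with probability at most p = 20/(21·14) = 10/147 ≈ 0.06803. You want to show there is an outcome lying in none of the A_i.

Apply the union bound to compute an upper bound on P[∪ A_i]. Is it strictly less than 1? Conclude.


Union bound: P[∪_{i=1}^{14} A_i] ≤ Σ_i P[A_i] ≤ 14·p = 14·(10/147) = 20/21.
Numerically: 20/21 ≈ 0.95238.
Is 20/21 < 1? YES.
Since P[∪ A_i] ≤ 20/21 < 1, the complement has P[∩ A_i^c] ≥ 1 − 20/21 = 1/21 > 0, so some outcome avoids every A_i.

14·p = 20/21 ≈ 0.95238; existence CERTIFIED by the union bound.


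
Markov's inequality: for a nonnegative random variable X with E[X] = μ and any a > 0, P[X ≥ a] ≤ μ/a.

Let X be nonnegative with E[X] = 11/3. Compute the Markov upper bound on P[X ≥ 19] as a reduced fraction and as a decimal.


μ = E[X] = 11/3, a = 19.
Markov: P[X ≥ 19] ≤ μ/a = (11/3)/19 = 11/57.
Numerically: ≈ 0.193.
(Since a = 19 > μ = 3.667, the bound 11/57 is < 1 and informative.)

P[X ≥ 19] ≤ 11/57 ≈ 0.193.


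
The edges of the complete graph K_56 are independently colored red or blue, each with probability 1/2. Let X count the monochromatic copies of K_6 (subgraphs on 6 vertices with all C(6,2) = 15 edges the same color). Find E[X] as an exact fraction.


Let X = Σ_S X_S over the C(56, 6) = 32468436 subsets S of size 6, where X_S = 1 if the K_6 on S is monochromatic.
For a fixed S, the K_6 on S has C(6, 2) = 15 edges. P[all 15 edges red] = (1/2)^15, and likewise for blue, so P[monochromatic] = 2·(1/2)^15 = 2^{1 − 15} = 1/16384.
By linearity of expectation: E[X] = C(56, 6) · 2^{1 − 15} = 32468436 · 1/16384 = 8117109/4096.
Numerically: E[X] ≈ 1981.7161.

E[X] = C(56,6)·2^(1−C(6,2)) = 8117109/4096 ≈ 1981.7161.


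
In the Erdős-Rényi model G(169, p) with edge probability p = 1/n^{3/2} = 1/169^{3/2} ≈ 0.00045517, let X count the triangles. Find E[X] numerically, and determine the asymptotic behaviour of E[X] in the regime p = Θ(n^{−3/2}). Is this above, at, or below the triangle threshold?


Number of potential triangles: C(169, 3) = 790244.
Each occurs with probability p³ ≈ (0.00045517)³ ≈ 9.4299595e-11.
By linearity: E[X] = C(169, 3)·p³ ≈ 790244 · 9.4299595e-11 ≈ 0.00007.
Since α = 3/2 > 1, p = c/n^{3/2} = o(1/n) is below the triangle threshold p ~ 1/n. Asymptotically E[X] ~ (c³/6)·n^{3(1−α)} = (1³/6)·n^{-1.5} → 0, so by Markov's inequality G has no triangles w.h.p.

E[X] ≈ 0.00007; in regime p = Θ(1/n^{3/2}) E[X] tends to 0 (below the triangle threshold p ~ 1/n).


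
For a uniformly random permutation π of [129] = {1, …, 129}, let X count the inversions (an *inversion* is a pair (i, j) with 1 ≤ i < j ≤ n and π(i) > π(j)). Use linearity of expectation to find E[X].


Write X = Σ X_I over the C(129, 2) = 8256 pairs i < j, with X_I the indicator of one inversion.
There are 8256 indicators.
For each fixed pair i < j, the values π(i) and π(j) are two distinct elements of {1, …, 129} in uniformly random order; by symmetry P[π(i) > π(j)] = 1/2.
By linearity: E[X] = 8256 · (1/2) = C(129, 2) · (1/2) = 8256/2 = 4128 ≈ 4128.000000.

E[X] = 4128 = 4128.000000.


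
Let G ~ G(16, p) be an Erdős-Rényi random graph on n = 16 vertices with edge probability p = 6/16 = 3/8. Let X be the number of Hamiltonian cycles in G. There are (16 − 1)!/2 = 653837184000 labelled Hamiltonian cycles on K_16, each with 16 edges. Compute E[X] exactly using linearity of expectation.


K_16 has (16 − 1)!/2 = 653837184000 labelled Hamiltonian cycles.
For each such Hamiltonian cycle H, let X_H = 1 if all 16 edges of H are present in G. Then P[X_H = 1] = p^{16} = (3/8)^{16} = 43046721/281474976710656.
By linearity: E[X] = Σ_H E[X_H] = 653837184000 · p^{16} = 653837184000 · 43046721/281474976710656 = 27485885585032875/274877906944.
Numerically: E[X] ≈ 99993.

E[X] = 653837184000 · (3/8)^{16} = 27485885585032875/274877906944 ≈ 99993.


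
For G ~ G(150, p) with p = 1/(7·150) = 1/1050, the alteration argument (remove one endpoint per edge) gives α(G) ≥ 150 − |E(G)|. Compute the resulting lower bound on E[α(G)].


E[|E(G)|] = C(150, 2)·p = 11175 · (1/1050) = 149/14.
E[α(G)] ≥ n − E[|E(G)|] = 150 − 149/14 = 1951/14.
Numerically: ≈ 139.35714.
(This is only a lower bound; the true E[α(G)] may be larger.)

E[α(G)] ≥ 1951/14 ≈ 139.35714.


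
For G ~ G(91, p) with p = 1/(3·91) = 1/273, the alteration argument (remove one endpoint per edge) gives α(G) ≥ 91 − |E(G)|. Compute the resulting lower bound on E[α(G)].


E[|E(G)|] = C(91, 2)·p = 4095 · (1/273) = 15.
E[α(G)] ≥ n − E[|E(G)|] = 91 − 15 = 76.
Numerically: ≈ 76.0000.
(This is only a lower bound; the true E[α(G)] may be larger.)

E[α(G)] ≥ 76 ≈ 76.0000.


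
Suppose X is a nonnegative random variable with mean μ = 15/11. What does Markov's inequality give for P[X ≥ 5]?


μ = E[X] = 15/11, a = 5.
Markov: P[X ≥ 5] ≤ μ/a = (15/11)/5 = 3/11.
Numerically: ≈ 0.273.
(Since a = 5 > μ = 1.364, the bound 3/11 is < 1 and informative.)

P[X ≥ 5] ≤ 3/11 ≈ 0.273.


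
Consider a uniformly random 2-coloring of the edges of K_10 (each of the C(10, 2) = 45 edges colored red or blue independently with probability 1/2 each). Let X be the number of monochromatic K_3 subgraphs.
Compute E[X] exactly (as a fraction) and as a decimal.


Let X = Σ_S X_S over the C(10, 3) = 120 subsets S of size 3, where X_S = 1 if the K_3 on S is monochromatic.
For a fixed S, the K_3 on S has C(3, 2) = 3 edges. P[all 3 edges red] = (1/2)^3, and likewise for blue, so P[monochromatic] = 2·(1/2)^3 = 2^{1 − 3} = 1/4.
Summing: E[X] = C(10, 3) · 2^{1 − 3} = 120 · 1/4 = 30.
Numerically: E[X] ≈ 30.0000.

E[X] = C(10,3)·2^(1−C(3,2)) = 30 ≈ 30.0000.


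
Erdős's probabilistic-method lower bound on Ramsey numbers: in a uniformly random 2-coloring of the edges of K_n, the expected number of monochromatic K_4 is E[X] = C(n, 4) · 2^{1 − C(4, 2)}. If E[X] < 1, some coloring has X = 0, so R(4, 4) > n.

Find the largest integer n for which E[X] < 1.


We need C(n, 4) · 2^{1 − 6} < 1, i.e. C(n, 4) < 2^{6 − 1} = 32.
Check values of n near the boundary:
  n = 4: C(4, 4) = 1; 1 < 32? YES
  n = 5: C(5, 4) = 5; 5 < 32? YES
  n = 6: C(6, 4) = 15; 15 < 32? YES
  n = 7: C(7, 4) = 35; 35 < 32? NO
  n = 8: C(8, 4) = 70; 70 < 32? NO
  n = 9: C(9, 4) = 126; 126 < 32? NO
The largest n with C(n, 4) < 32 is n = 6 (where E[X] = 15/32 ≈ 0.46875). Hence R(4, 4) > 6, i.e. R(4, 4) ≥ 7.

Largest n = 6; hence R(4, 4) > 6.


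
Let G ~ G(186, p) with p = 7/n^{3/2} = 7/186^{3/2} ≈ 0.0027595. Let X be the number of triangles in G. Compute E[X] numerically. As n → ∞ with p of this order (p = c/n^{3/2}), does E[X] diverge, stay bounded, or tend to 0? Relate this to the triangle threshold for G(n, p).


Number of potential triangles: C(186, 3) = 1055240.
Each occurs with probability p³ ≈ (0.0027595)³ ≈ 2.1012894e-08.
By linearity: E[X] = C(186, 3)·p³ ≈ 1055240 · 2.1012894e-08 ≈ 0.02217.
Since α = 3/2 > 1, p = c/n^{3/2} = o(1/n) is below the triangle threshold p ~ 1/n. Asymptotically E[X] ~ (c³/6)·n^{3(1−α)} = (7³/6)·n^{-1.5} → 0, so by Markov's inequality G has no triangles w.h.p.

E[X] ≈ 0.02217; in regime p = Θ(1/n^{3/2}) E[X] tends to 0 (below the triangle threshold p ~ 1/n).


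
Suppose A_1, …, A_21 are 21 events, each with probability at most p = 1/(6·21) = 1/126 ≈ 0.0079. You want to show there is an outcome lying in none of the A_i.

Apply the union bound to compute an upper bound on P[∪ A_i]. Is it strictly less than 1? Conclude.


Union bound: P[∪_{i=1}^{21} A_i] ≤ Σ_i P[A_i] ≤ 21·p = 21·(1/126) = 1/6.
Numerically: 1/6 ≈ 0.1667.
Is 1/6 < 1? YES.
Since P[∪ A_i] ≤ 1/6 < 1, the complement has P[∩ A_i^c] ≥ 1 − 1/6 = 5/6 > 0, so some outcome avoids every A_i.

21·p = 1/6 ≈ 0.1667; existence CERTIFIED by the union bound.


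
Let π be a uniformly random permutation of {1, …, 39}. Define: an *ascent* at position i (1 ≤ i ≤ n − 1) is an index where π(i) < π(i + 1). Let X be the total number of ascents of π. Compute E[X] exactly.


Write X = Σ X_I over i = 1, …, 38, with X_I the indicator of one ascent.
There are 38 indicators.
For each fixed i, the pair (π(i), π(i+1)) is a uniformly random ordered pair of distinct values from {1, …, 39}; by symmetry P[π(i) < π(i+1)] = 1/2.
By linearity: E[X] = 38 · (1/2) = (39 − 1) · (1/2) = 19 ≈ 19.00000.

E[X] = 19 = 19.00000.


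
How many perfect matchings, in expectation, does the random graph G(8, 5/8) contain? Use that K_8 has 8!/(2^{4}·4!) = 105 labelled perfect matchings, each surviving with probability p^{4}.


K_8 has 8!/(2^{4}·4!) = 105 labelled perfect matchings.
For each such perfect matching H, let X_H = 1 if all 4 edges of H are present in G. Then P[X_H = 1] = p^{4} = (5/8)^{4} = 625/4096.
Summing the indicators: E[X] = Σ_H E[X_H] = 105 · p^{4} = 105 · 625/4096 = 65625/4096.
Numerically: E[X] ≈ 16.022.

E[X] = 105 · (5/8)^{4} = 65625/4096 ≈ 16.022.


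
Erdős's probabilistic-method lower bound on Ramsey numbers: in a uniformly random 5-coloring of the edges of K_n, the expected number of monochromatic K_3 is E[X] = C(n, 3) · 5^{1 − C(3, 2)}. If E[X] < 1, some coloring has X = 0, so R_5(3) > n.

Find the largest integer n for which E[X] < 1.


We need C(n, 3) · 5^{1 − 3} < 1, i.e. C(n, 3) < 5^{3 − 1} = 25.
Check values of n near the boundary:
  n = 3: C(3, 3) = 1; 1 < 25? YES
  n = 4: C(4, 3) = 4; 4 < 25? YES
  n = 5: C(5, 3) = 10; 10 < 25? YES
  n = 6: C(6, 3) = 20; 20 < 25? YES
  n = 7: C(7, 3) = 35; 35 < 25? NO
  n = 8: C(8, 3) = 56; 56 < 25? NO
  n = 9: C(9, 3) = 84; 84 < 25? NO
The largest n with C(n, 3) < 25 is n = 6 (where E[X] = 4/5 ≈ 0.8000). Hence R_5(3) > 6, i.e. R_5(3) ≥ 7.

Largest n = 6; hence R_5(3) > 6.


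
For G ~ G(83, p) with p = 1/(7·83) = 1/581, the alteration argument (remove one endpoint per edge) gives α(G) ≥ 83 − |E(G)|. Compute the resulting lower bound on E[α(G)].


E[|E(G)|] = C(83, 2)·p = 3403 · (1/581) = 41/7.
E[α(G)] ≥ n − E[|E(G)|] = 83 − 41/7 = 540/7.
Numerically: ≈ 77.14286.
(This is only a lower bound; the true E[α(G)] may be larger.)

E[α(G)] ≥ 540/7 ≈ 77.14286.


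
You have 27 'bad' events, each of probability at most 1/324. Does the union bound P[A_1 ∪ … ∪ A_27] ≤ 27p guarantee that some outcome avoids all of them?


Union bound: P[∪_{i=1}^{27} A_i] ≤ Σ_i P[A_i] ≤ 27·p = 27·(1/324) = 1/12.
Numerically: 1/12 ≈ 0.083333.
Is 1/12 < 1? YES.
Since P[∪ A_i] ≤ 1/12 < 1, the complement has P[∩ A_i^c] ≥ 1 − 1/12 = 11/12 > 0, so some outcome avoids every A_i.

27·p = 1/12 ≈ 0.083333; existence CERTIFIED by the union bound.


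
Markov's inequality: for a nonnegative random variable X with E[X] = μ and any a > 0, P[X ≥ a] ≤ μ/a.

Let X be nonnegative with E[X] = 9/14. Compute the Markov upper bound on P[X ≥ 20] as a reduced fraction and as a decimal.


μ = E[X] = 9/14, a = 20.
Markov: P[X ≥ 20] ≤ μ/a = (9/14)/20 = 9/280.
Numerically: ≈ 0.032.
(Since a = 20 > μ = 0.643, the bound 9/280 is < 1 and informative.)

P[X ≥ 20] ≤ 9/280 ≈ 0.032.


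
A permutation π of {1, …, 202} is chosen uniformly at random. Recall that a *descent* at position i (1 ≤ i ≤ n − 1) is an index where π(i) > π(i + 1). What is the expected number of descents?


Write X = Σ X_I over i = 1, …, 201, with X_I the indicator of one descent.
There are 201 indicators.
For each fixed i, the pair (π(i), π(i+1)) is a uniformly random ordered pair of distinct values from {1, …, 202}; by symmetry P[π(i) > π(i+1)] = 1/2.
By linearity: E[X] = 201 · (1/2) = (202 − 1) · (1/2) = 201/2 ≈ 100.50000.

E[X] = 201/2 = 100.50000.


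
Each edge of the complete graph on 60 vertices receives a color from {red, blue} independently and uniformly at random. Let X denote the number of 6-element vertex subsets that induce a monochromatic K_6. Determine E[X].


Let X = Σ_S X_S over the C(60, 6) = 50063860 subsets S of size 6, where X_S = 1 if the K_6 on S is monochromatic.
For a fixed S, the K_6 on S has C(6, 2) = 15 edges. P[all 15 edges red] = (1/2)^15, and likewise for blue, so P[monochromatic] = 2·(1/2)^15 = 2^{1 − 15} = 1/16384.
By linearity of expectation: E[X] = C(60, 6) · 2^{1 − 15} = 50063860 · 1/16384 = 12515965/4096.
Numerically: E[X] ≈ 3055.655518.

E[X] = C(60,6)·2^(1−C(6,2)) = 12515965/4096 ≈ 3055.655518.


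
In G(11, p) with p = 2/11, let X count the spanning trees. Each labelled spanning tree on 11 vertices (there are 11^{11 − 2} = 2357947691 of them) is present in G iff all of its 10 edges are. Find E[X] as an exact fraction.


K_11 has 11^{11 − 2} = 2357947691 labelled spanning trees.
For each such spanning tree H, let X_H = 1 if all 10 edges of H are present in G. Then P[X_H = 1] = p^{10} = (2/11)^{10} = 1024/25937424601.
By linearity: E[X] = Σ_H E[X_H] = 2357947691 · p^{10} = 2357947691 · 1024/25937424601 = 1024/11.
Numerically: E[X] ≈ 93.0909.

E[X] = 2357947691 · (2/11)^{10} = 1024/11 ≈ 93.0909.


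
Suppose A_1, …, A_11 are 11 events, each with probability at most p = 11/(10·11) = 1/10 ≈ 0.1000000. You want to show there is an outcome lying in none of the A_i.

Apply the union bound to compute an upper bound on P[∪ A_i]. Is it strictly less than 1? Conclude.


Union bound: P[∪_{i=1}^{11} A_i] ≤ Σ_i P[A_i] ≤ 11·p = 11·(1/10) = 11/10.
Numerically: 11/10 ≈ 1.1000000.
Is 11/10 < 1? NO.
Since the bound 11/10 is ≥ 1, the union bound is uninformative here; it does NOT by itself certify existence.

11·p = 11/10 ≈ 1.1000000; existence NOT certified by the union bound.


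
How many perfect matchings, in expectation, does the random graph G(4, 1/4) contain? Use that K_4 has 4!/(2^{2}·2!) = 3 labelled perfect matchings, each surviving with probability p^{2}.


K_4 has 4!/(2^{2}·2!) = 3 labelled perfect matchings.
For each such perfect matching H, let X_H = 1 if all 2 edges of H are present in G. Then P[X_H = 1] = p^{2} = (1/4)^{2} = 1/16.
Summing the indicators: E[X] = Σ_H E[X_H] = 3 · p^{2} = 3 · 1/16 = 3/16.
Numerically: E[X] ≈ 0.1875.

E[X] = 3 · (1/4)^{2} = 3/16 ≈ 0.1875.
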